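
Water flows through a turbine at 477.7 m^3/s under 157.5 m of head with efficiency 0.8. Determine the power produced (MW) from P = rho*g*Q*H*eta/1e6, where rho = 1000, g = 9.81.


P = 1000 * 9.81 * 477.7 * 157.5 * 0.8 / 1e6 = 590.4659 MW


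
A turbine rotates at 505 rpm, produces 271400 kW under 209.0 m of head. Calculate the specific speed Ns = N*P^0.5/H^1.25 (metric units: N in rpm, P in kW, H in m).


Ns = 505 * 271400^0.5 / 209.0^1.25 = 331.0651


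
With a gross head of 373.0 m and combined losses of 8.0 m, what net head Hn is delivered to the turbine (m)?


Hn = 373.0 - 8.0 = 365.0000 m


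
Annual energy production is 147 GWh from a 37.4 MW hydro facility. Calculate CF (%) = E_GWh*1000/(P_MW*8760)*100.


CF = 147 * 1000 / (37.4 * 8760) * 100 = 44.8685 %


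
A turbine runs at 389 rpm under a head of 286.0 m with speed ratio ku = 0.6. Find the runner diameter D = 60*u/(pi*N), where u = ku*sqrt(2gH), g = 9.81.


u = 0.6 * sqrt(2*9.81*286.0) = 44.9452 m/s
D = 60 * 44.9452 / (pi * 389) = 2.2067 m


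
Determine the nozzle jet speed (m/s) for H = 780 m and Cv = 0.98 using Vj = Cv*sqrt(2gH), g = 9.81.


Vj = 0.98 * sqrt(2*9.81*780) = 121.2336 m/s


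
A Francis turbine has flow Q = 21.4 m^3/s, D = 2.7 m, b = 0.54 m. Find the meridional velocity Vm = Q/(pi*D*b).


Vm = 21.4 / (pi * 2.7 * 0.54) = 4.6720 m/s


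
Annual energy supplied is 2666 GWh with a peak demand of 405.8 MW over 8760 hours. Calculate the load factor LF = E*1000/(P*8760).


LF = 2666 * 1000 / (405.8 * 8760) = 0.7500


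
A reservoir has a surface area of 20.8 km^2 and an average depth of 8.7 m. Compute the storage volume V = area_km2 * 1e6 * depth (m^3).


V = 20.8 * 1e6 * 8.7 = 1.8096e+08 m^3


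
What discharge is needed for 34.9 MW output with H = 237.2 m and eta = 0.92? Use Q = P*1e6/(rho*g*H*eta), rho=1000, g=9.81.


Q = 34.9 * 1e6 / (1000 * 9.81 * 237.2 * 0.92) = 16.3025 m^3/s


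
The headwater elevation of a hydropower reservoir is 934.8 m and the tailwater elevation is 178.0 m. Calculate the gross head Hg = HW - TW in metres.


Hg = 934.8 - 178.0 = 756.8000 m


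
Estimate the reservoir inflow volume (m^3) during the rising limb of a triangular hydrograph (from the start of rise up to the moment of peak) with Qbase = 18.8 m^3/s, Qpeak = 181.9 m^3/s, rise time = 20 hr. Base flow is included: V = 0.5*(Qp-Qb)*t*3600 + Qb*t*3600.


V = 0.5*(181.9 - 18.8)*20*3600 + 18.8*20*3600 = 7.2252e+06 m^3


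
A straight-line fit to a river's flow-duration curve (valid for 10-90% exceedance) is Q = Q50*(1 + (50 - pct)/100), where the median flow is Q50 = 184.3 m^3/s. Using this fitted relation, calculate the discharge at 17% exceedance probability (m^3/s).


Q = 184.3 * (1 + (50 - 17)/100) = 245.1190 m^3/s


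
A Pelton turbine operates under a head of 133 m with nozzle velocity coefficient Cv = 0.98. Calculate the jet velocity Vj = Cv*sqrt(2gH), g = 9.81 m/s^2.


Vj = 0.98 * sqrt(2*9.81*133) = 50.0612 m/s


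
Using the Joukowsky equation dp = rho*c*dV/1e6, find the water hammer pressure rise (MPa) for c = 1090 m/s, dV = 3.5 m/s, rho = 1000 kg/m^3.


dp = 1000 * 1090 * 3.5 / 1e6 = 3.8150 MPa


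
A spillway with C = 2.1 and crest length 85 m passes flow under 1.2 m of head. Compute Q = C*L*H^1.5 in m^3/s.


Q = 2.1 * 85 * 1.2^1.5 = 234.6443 m^3/s


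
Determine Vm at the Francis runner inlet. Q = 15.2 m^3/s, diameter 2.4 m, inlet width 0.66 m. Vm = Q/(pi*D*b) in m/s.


Vm = 15.2 / (pi * 2.4 * 0.66) = 3.0545 m/s


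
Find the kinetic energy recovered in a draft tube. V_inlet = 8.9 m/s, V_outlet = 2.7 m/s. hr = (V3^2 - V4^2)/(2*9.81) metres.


hr = (8.9^2 - 2.7^2) / (2*9.81) = 3.6656 m


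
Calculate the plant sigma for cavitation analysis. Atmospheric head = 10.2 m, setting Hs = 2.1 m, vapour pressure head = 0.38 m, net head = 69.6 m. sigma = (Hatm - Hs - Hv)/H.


sigma = (10.2 - 2.1 - 0.38) / 69.6 = 0.1109


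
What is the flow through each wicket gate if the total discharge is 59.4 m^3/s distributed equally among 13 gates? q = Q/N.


q = 59.4 / 13 = 4.5692 m^3/s


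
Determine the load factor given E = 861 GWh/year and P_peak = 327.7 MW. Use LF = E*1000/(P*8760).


LF = 861 * 1000 / (327.7 * 8760) = 0.2999


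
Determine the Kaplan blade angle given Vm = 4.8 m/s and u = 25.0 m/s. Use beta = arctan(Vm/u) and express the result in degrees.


beta = arctan(4.8 / 25.0) = 10.8685 degrees


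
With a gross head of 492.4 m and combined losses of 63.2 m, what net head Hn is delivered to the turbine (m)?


Hn = 492.4 - 63.2 = 429.2000 m


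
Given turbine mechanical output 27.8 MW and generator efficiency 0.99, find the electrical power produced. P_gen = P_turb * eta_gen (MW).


P_gen = 27.8 * 0.99 = 27.5220 MW


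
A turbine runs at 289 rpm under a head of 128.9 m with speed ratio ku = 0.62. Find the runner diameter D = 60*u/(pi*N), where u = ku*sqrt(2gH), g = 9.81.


u = 0.62 * sqrt(2*9.81*128.9) = 31.1794 m/s
D = 60 * 31.1794 / (pi * 289) = 2.0605 m


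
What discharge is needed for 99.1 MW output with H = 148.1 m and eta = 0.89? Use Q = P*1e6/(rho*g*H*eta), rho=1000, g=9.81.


Q = 99.1 * 1e6 / (1000 * 9.81 * 148.1 * 0.89) = 76.6407 m^3/s


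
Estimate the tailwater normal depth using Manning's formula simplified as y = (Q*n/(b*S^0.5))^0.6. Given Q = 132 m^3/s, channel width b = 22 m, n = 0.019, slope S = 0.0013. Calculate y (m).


y = (132 * 0.019 / (22 * 0.0013^0.5))^0.6 = 1.9951 m


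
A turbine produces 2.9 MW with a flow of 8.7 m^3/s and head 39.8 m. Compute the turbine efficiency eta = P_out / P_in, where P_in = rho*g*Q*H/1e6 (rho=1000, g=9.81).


P_in = 1000 * 9.81 * 8.7 * 39.8 / 1e6 = 3.3968 MW
eta = 2.9 / 3.3968 = 0.8537


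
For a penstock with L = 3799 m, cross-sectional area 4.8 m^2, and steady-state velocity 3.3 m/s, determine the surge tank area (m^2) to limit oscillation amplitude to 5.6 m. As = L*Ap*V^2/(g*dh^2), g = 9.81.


As = 3799 * 4.8 * 3.3^2 / (9.81 * 5.6^2) = 645.4957 m^2


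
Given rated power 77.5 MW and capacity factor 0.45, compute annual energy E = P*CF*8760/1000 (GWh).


E = 77.5 * 0.45 * 8760 / 1000 = 305.5050 GWh


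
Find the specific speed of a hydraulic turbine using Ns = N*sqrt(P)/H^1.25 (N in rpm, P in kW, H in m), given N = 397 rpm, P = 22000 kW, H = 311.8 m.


Ns = 397 * 22000^0.5 / 311.8^1.25 = 44.9424


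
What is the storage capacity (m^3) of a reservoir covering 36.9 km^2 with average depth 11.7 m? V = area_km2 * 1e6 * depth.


V = 36.9 * 1e6 * 11.7 = 4.3173e+08 m^3


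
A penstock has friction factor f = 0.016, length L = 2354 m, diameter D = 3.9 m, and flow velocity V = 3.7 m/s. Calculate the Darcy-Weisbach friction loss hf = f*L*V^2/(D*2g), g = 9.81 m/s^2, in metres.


hf = 0.016 * 2354 * 3.7^2 / (3.9 * 2 * 9.81) = 6.7385 m


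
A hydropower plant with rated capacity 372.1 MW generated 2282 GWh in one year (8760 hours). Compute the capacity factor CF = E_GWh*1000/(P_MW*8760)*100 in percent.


CF = 2282 * 1000 / (372.1 * 8760) * 100 = 70.0087 %


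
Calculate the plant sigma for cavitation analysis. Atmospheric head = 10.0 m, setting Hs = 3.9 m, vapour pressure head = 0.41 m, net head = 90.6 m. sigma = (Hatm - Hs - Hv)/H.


sigma = (10.0 - 3.9 - 0.41) / 90.6 = 0.0628


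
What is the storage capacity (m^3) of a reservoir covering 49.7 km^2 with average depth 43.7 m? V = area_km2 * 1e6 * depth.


V = 49.7 * 1e6 * 43.7 = 2.1719e+09 m^3


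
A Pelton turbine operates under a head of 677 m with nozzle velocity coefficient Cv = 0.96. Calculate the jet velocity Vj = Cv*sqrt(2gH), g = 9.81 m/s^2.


Vj = 0.96 * sqrt(2*9.81*677) = 110.6407 m/s


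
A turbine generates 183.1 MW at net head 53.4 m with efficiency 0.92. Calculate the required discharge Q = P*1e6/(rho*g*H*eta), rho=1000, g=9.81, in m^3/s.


Q = 183.1 * 1e6 / (1000 * 9.81 * 53.4 * 0.92) = 379.9183 m^3/s


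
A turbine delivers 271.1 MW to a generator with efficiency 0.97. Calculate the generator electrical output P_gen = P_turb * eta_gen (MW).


P_gen = 271.1 * 0.97 = 262.9670 MW


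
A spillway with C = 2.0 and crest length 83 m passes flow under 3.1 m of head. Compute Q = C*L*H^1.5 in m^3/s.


Q = 2.0 * 83 * 3.1^1.5 = 906.0468 m^3/s


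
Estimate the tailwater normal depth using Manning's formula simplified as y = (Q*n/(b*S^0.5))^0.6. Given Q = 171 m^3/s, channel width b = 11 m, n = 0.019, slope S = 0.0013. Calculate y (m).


y = (171 * 0.019 / (11 * 0.0013^0.5))^0.6 = 3.5321 m


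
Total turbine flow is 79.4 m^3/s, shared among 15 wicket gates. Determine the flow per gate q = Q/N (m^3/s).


q = 79.4 / 15 = 5.2933 m^3/s


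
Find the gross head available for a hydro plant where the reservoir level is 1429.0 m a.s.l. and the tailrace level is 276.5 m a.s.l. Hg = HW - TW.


Hg = 1429.0 - 276.5 = 1152.5000 m


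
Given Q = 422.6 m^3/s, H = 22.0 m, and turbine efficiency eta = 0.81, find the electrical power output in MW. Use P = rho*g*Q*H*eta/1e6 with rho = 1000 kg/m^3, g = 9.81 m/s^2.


P = 1000 * 9.81 * 422.6 * 22.0 * 0.81 / 1e6 = 73.8765 MW


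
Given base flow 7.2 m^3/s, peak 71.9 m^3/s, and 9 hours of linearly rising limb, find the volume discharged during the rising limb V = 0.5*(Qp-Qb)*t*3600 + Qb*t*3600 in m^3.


V = 0.5*(71.9 - 7.2)*9*3600 + 7.2*9*3600 = 1.2814e+06 m^3


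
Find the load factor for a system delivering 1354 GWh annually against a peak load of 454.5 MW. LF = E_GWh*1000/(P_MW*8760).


LF = 1354 * 1000 / (454.5 * 8760) = 0.3401


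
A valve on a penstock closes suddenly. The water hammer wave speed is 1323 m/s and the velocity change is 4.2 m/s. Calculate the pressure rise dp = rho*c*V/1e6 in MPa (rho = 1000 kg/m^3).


dp = 1000 * 1323 * 4.2 / 1e6 = 5.5566 MPa


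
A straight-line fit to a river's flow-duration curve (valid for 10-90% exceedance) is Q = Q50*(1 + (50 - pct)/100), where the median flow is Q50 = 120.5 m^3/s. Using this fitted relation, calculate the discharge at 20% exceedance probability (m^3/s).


Q = 120.5 * (1 + (50 - 20)/100) = 156.6500 m^3/s


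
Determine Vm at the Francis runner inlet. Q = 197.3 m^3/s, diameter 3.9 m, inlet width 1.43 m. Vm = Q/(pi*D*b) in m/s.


Vm = 197.3 / (pi * 3.9 * 1.43) = 11.2610 m/s


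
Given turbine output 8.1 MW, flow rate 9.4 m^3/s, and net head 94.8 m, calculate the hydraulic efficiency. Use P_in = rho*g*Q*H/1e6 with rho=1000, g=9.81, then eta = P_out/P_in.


P_in = 1000 * 9.81 * 9.4 * 94.8 / 1e6 = 8.7419 MW
eta = 8.1 / 8.7419 = 0.9266


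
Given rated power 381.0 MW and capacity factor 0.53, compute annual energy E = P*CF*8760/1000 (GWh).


E = 381.0 * 0.53 * 8760 / 1000 = 1768.9068 GWh


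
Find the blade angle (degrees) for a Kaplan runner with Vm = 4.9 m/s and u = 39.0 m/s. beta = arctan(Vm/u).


beta = arctan(4.9 / 39.0) = 7.1612 degrees


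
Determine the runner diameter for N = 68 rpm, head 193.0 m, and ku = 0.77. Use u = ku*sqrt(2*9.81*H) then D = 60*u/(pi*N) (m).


u = 0.77 * sqrt(2*9.81*193.0) = 47.3826 m/s
D = 60 * 47.3826 / (pi * 68) = 13.3080 m


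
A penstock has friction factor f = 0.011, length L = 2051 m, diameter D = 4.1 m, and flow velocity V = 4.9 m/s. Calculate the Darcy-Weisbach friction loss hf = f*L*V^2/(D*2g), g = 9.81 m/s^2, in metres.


hf = 0.011 * 2051 * 4.9^2 / (4.1 * 2 * 9.81) = 6.7339 m


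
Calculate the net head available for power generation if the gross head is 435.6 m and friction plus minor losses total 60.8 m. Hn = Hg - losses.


Hn = 435.6 - 60.8 = 374.8000 m


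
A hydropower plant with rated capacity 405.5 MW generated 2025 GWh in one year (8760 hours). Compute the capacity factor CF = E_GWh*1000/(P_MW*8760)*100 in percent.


CF = 2025 * 1000 / (405.5 * 8760) * 100 = 57.0072 %


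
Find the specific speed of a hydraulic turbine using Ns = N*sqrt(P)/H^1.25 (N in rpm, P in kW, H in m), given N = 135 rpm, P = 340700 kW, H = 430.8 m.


Ns = 135 * 340700^0.5 / 430.8^1.25 = 40.1490


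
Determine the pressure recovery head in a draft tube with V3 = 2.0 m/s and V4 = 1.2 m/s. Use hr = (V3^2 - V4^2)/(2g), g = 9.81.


hr = (2.0^2 - 1.2^2) / (2*9.81) = 0.1305 m


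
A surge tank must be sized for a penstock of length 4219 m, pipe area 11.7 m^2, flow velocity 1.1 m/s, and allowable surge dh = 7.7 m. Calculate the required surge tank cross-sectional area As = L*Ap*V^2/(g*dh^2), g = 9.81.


As = 4219 * 11.7 * 1.1^2 / (9.81 * 7.7^2) = 102.6905 m^2


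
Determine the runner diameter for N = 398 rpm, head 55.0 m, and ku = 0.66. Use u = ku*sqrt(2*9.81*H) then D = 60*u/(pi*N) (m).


u = 0.66 * sqrt(2*9.81*55.0) = 21.6808 m/s
D = 60 * 21.6808 / (pi * 398) = 1.0404 m


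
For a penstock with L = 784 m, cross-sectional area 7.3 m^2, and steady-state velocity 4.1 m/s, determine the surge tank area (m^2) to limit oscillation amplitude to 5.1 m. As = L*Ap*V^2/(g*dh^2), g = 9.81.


As = 784 * 7.3 * 4.1^2 / (9.81 * 5.1^2) = 377.0486 m^2


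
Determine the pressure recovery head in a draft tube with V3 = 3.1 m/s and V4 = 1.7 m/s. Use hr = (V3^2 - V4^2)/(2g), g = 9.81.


hr = (3.1^2 - 1.7^2) / (2*9.81) = 0.3425 m


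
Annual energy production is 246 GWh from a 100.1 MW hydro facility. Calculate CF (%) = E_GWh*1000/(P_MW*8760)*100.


CF = 246 * 1000 / (100.1 * 8760) * 100 = 28.0541 %


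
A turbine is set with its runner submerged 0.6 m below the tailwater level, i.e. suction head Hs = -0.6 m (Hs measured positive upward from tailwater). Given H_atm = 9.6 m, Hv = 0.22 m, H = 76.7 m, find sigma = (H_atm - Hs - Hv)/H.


sigma = (9.6 - (-0.6) - 0.22) / 76.7 = 0.1301


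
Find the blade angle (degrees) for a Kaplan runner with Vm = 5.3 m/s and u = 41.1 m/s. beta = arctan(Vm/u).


beta = arctan(5.3 / 41.1) = 7.3480 degrees


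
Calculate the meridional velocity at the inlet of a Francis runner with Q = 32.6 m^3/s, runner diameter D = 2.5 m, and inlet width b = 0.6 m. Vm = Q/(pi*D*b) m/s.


Vm = 32.6 / (pi * 2.5 * 0.6) = 6.9179 m/s


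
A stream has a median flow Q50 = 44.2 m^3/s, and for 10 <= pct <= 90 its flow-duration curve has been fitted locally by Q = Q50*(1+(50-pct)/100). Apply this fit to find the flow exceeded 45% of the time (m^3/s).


Q = 44.2 * (1 + (50 - 45)/100) = 46.4100 m^3/s


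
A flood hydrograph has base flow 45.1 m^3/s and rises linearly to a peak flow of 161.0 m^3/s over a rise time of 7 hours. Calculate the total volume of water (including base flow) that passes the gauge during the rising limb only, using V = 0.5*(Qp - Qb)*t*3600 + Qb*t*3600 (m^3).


V = 0.5*(161.0 - 45.1)*7*3600 + 45.1*7*3600 = 2.5969e+06 m^3


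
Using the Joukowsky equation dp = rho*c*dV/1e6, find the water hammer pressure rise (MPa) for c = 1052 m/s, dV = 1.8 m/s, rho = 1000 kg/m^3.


dp = 1000 * 1052 * 1.8 / 1e6 = 1.8936 MPa


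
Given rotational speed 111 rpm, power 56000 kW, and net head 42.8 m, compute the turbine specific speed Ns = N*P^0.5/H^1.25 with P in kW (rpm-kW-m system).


Ns = 111 * 56000^0.5 / 42.8^1.25 = 239.9453


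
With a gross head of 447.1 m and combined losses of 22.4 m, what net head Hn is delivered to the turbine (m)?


Hn = 447.1 - 22.4 = 424.7000 m


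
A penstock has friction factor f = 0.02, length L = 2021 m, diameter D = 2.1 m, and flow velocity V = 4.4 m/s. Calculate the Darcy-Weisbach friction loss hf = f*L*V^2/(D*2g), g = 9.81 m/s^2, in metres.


hf = 0.02 * 2021 * 4.4^2 / (2.1 * 2 * 9.81) = 18.9926 m


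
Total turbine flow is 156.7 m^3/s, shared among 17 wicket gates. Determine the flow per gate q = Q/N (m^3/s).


q = 156.7 / 17 = 9.2176 m^3/s


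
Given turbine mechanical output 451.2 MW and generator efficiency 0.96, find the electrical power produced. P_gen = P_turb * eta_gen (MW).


P_gen = 451.2 * 0.96 = 433.1520 MW


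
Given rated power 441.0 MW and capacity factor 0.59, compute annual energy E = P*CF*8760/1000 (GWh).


E = 441.0 * 0.59 * 8760 / 1000 = 2279.2644 GWh


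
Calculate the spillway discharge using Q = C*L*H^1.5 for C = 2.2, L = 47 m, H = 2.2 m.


Q = 2.2 * 47 * 2.2^1.5 = 337.4074 m^3/s


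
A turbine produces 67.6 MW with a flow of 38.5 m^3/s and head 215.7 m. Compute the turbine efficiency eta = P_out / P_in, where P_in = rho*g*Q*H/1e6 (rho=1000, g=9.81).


P_in = 1000 * 9.81 * 38.5 * 215.7 / 1e6 = 81.4667 MW
eta = 67.6 / 81.4667 = 0.8298


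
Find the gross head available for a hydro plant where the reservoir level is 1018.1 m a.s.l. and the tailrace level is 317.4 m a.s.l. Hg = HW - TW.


Hg = 1018.1 - 317.4 = 700.7000 m


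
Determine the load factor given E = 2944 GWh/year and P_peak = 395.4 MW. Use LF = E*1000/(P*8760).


LF = 2944 * 1000 / (395.4 * 8760) = 0.8500


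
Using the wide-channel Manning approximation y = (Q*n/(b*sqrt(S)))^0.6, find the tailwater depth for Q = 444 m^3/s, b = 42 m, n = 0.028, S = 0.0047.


y = (444 * 0.028 / (42 * 0.0047^0.5))^0.6 = 2.4052 m


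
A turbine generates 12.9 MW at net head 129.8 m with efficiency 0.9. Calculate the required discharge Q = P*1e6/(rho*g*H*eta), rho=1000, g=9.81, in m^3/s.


Q = 12.9 * 1e6 / (1000 * 9.81 * 129.8 * 0.9) = 11.2565 m^3/s


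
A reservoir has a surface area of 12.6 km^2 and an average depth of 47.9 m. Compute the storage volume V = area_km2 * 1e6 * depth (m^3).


V = 12.6 * 1e6 * 47.9 = 6.0354e+08 m^3


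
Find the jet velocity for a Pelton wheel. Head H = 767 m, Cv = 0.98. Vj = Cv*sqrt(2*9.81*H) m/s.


Vj = 0.98 * sqrt(2*9.81*767) = 120.2190 m/s


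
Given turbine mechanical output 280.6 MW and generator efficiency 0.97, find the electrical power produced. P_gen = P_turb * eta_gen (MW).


P_gen = 280.6 * 0.97 = 272.1820 MW


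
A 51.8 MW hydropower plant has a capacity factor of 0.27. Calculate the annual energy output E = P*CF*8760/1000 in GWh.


E = 51.8 * 0.27 * 8760 / 1000 = 122.5174 GWh


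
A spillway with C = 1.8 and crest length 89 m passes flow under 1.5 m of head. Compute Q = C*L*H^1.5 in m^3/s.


Q = 1.8 * 89 * 1.5^1.5 = 294.3062 m^3/s


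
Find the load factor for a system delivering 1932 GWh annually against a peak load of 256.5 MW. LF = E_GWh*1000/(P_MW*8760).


LF = 1932 * 1000 / (256.5 * 8760) = 0.8598


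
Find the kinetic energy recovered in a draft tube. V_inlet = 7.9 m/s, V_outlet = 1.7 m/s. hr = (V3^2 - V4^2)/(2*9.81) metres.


hr = (7.9^2 - 1.7^2) / (2*9.81) = 3.0336 m


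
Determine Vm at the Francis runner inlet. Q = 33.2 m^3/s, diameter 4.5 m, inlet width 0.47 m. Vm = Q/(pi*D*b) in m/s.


Vm = 33.2 / (pi * 4.5 * 0.47) = 4.9966 m/s


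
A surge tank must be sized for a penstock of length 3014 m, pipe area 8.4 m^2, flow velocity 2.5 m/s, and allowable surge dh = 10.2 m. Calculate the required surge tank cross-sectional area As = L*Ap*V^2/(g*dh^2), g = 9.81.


As = 3014 * 8.4 * 2.5^2 / (9.81 * 10.2^2) = 155.0362 m^2


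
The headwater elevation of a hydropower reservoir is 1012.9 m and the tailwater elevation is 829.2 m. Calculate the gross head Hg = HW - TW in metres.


Hg = 1012.9 - 829.2 = 183.7000 m


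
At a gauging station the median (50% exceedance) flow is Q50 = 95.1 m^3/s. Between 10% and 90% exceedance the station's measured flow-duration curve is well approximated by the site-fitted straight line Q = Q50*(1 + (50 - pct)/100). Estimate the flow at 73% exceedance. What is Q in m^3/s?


Q = 95.1 * (1 + (50 - 73)/100) = 73.2270 m^3/s


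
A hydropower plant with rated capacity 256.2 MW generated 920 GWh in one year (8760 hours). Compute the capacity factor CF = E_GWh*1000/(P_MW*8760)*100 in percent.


CF = 920 * 1000 / (256.2 * 8760) * 100 = 40.9925 %


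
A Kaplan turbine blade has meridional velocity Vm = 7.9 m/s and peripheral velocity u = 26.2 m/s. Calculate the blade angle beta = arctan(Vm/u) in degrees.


beta = arctan(7.9 / 26.2) = 16.7795 degrees


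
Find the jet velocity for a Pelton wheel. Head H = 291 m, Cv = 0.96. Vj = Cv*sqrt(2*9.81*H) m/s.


Vj = 0.96 * sqrt(2*9.81*291) = 72.5383 m/s


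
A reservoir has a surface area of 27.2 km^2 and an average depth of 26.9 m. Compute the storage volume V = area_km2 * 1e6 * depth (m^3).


V = 27.2 * 1e6 * 26.9 = 7.3168e+08 m^3


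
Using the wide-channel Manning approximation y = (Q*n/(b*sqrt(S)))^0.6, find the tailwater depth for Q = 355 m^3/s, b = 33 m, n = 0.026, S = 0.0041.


y = (355 * 0.026 / (33 * 0.0041^0.5))^0.6 = 2.4220 m


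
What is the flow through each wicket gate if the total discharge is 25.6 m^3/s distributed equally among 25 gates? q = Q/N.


q = 25.6 / 25 = 1.0240 m^3/s


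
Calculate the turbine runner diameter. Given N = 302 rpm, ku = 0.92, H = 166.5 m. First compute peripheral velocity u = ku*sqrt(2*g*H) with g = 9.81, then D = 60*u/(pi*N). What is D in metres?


u = 0.92 * sqrt(2*9.81*166.5) = 52.5829 m/s
D = 60 * 52.5829 / (pi * 302) = 3.3254 m


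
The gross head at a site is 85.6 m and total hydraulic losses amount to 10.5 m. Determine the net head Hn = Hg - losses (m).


Hn = 85.6 - 10.5 = 75.1000 m


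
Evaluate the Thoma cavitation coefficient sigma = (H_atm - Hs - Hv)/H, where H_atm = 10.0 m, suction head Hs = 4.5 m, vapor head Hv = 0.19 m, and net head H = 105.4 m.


sigma = (10.0 - 4.5 - 0.19) / 105.4 = 0.0504


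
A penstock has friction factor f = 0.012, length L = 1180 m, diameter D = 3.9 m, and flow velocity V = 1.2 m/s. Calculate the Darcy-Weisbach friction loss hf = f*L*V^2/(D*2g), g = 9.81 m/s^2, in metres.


hf = 0.012 * 1180 * 1.2^2 / (3.9 * 2 * 9.81) = 0.2665 m


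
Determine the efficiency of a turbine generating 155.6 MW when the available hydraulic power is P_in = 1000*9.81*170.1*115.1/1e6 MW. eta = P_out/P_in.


P_in = 1000 * 9.81 * 170.1 * 115.1 / 1e6 = 192.0652 MW
eta = 155.6 / 192.0652 = 0.8101


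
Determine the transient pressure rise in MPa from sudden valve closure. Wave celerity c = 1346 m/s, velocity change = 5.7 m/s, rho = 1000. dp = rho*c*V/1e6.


dp = 1000 * 1346 * 5.7 / 1e6 = 7.6722 MPa


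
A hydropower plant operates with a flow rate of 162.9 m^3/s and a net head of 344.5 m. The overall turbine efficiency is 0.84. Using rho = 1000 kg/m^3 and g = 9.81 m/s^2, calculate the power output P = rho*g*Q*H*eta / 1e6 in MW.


P = 1000 * 9.81 * 162.9 * 344.5 * 0.84 / 1e6 = 462.4434 MW


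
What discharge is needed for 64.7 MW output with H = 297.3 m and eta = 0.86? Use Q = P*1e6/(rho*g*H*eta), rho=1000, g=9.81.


Q = 64.7 * 1e6 / (1000 * 9.81 * 297.3 * 0.86) = 25.7954 m^3/s


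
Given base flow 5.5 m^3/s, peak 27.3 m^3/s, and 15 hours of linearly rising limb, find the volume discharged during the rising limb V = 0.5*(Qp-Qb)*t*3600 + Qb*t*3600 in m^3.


V = 0.5*(27.3 - 5.5)*15*3600 + 5.5*15*3600 = 885600.0000 m^3


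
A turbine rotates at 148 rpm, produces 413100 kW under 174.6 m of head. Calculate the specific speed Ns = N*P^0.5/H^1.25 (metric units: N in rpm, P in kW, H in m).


Ns = 148 * 413100^0.5 / 174.6^1.25 = 149.8767


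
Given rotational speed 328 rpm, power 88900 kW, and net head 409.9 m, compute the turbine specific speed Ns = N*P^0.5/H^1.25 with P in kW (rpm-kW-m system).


Ns = 328 * 88900^0.5 / 409.9^1.25 = 53.0246


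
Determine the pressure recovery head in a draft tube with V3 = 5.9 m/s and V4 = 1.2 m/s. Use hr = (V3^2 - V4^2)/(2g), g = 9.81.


hr = (5.9^2 - 1.2^2) / (2*9.81) = 1.7008 m


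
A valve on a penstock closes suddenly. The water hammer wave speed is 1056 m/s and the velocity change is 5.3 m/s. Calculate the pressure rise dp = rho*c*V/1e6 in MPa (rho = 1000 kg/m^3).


dp = 1000 * 1056 * 5.3 / 1e6 = 5.5968 MPa


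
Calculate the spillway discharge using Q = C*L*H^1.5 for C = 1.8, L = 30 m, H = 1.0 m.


Q = 1.8 * 30 * 1.0^1.5 = 54.0000 m^3/s


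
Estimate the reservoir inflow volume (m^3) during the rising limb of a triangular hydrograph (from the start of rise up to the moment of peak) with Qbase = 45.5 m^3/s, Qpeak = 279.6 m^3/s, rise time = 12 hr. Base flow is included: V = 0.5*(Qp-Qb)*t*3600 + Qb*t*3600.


V = 0.5*(279.6 - 45.5)*12*3600 + 45.5*12*3600 = 7.0222e+06 m^3


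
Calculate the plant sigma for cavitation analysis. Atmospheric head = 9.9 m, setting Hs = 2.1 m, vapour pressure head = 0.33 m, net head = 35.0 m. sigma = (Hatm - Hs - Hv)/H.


sigma = (9.9 - 2.1 - 0.33) / 35.0 = 0.2134


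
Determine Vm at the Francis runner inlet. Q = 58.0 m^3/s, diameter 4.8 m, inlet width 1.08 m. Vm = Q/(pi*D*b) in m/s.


Vm = 58.0 / (pi * 4.8 * 1.08) = 3.5613 m/s


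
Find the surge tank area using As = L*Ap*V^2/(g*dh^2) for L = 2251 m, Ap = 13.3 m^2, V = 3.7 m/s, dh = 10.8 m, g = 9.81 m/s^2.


As = 2251 * 13.3 * 3.7^2 / (9.81 * 10.8^2) = 358.1905 m^2


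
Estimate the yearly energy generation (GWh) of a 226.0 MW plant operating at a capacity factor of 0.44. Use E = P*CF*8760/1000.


E = 226.0 * 0.44 * 8760 / 1000 = 871.0944 GWh


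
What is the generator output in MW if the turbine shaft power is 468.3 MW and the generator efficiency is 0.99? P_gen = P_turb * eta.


P_gen = 468.3 * 0.99 = 463.6170 MW


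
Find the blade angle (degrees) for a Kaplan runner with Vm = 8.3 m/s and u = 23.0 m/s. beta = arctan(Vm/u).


beta = arctan(8.3 / 23.0) = 19.8430 degrees


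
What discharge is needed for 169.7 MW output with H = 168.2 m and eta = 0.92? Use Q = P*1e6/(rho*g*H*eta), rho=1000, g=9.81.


Q = 169.7 * 1e6 / (1000 * 9.81 * 168.2 * 0.92) = 111.7890 m^3/s


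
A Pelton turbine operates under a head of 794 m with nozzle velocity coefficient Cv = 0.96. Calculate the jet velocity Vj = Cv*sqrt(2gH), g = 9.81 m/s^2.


Vj = 0.96 * sqrt(2*9.81*794) = 119.8205 m/s


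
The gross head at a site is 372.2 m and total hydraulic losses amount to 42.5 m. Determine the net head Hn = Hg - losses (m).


Hn = 372.2 - 42.5 = 329.7000 m


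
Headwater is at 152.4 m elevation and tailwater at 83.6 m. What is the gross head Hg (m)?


Hg = 152.4 - 83.6 = 68.8000 m


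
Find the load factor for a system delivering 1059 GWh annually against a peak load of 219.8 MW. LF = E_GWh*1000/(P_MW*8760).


LF = 1059 * 1000 / (219.8 * 8760) = 0.5500


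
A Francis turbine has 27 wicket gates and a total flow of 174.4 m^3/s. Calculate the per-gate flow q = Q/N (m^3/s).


q = 174.4 / 27 = 6.4593 m^3/s


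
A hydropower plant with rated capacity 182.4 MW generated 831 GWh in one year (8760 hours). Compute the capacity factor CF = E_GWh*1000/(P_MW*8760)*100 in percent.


CF = 831 * 1000 / (182.4 * 8760) * 100 = 52.0082 %


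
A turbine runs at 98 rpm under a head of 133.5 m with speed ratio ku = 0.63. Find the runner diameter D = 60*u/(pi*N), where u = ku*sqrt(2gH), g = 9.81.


u = 0.63 * sqrt(2*9.81*133.5) = 32.2426 m/s
D = 60 * 32.2426 / (pi * 98) = 6.2836 m


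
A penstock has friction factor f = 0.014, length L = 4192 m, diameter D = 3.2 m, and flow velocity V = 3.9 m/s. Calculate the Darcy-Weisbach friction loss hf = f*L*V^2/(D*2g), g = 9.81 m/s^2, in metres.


hf = 0.014 * 4192 * 3.9^2 / (3.2 * 2 * 9.81) = 14.2177 m


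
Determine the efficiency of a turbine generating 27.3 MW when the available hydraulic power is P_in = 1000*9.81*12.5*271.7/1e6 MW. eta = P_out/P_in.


P_in = 1000 * 9.81 * 12.5 * 271.7 / 1e6 = 33.3172 MW
eta = 27.3 / 33.3172 = 0.8194


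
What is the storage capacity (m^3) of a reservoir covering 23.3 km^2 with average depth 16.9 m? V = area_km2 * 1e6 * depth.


V = 23.3 * 1e6 * 16.9 = 3.9377e+08 m^3


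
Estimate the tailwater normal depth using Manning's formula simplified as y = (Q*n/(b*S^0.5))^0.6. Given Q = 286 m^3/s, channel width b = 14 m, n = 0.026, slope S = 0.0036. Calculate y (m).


y = (286 * 0.026 / (14 * 0.0036^0.5))^0.6 = 3.7003 m


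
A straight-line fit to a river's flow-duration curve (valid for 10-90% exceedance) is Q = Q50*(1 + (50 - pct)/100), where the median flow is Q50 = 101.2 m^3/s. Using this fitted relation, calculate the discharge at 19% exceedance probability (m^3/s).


Q = 101.2 * (1 + (50 - 19)/100) = 132.5720 m^3/s


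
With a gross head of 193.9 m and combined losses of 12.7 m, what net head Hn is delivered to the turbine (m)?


Hn = 193.9 - 12.7 = 181.2000 m


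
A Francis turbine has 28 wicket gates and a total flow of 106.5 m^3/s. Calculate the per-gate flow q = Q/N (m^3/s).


q = 106.5 / 28 = 3.8036 m^3/s


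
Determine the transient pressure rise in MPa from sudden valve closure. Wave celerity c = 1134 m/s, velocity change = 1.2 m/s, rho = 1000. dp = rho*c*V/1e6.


dp = 1000 * 1134 * 1.2 / 1e6 = 1.3608 MPa


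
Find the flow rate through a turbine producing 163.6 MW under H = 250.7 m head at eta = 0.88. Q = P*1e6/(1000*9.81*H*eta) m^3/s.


Q = 163.6 * 1e6 / (1000 * 9.81 * 250.7 * 0.88) = 75.5923 m^3/s


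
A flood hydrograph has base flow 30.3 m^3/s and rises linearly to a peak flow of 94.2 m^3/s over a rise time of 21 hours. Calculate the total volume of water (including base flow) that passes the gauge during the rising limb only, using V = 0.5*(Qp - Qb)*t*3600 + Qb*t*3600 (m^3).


V = 0.5*(94.2 - 30.3)*21*3600 + 30.3*21*3600 = 4.7061e+06 m^3


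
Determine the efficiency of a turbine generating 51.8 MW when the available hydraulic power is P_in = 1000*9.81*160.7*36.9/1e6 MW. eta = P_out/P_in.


P_in = 1000 * 9.81 * 160.7 * 36.9 / 1e6 = 58.1716 MW
eta = 51.8 / 58.1716 = 0.8905


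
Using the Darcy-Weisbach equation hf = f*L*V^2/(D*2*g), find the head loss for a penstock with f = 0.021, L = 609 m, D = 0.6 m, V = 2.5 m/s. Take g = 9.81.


hf = 0.021 * 609 * 2.5^2 / (0.6 * 2 * 9.81) = 6.7899 m


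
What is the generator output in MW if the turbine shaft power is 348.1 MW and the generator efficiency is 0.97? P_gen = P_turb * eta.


P_gen = 348.1 * 0.97 = 337.6570 MW


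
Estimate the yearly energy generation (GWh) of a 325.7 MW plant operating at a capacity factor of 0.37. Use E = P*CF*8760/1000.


E = 325.7 * 0.37 * 8760 / 1000 = 1055.6588 GWh


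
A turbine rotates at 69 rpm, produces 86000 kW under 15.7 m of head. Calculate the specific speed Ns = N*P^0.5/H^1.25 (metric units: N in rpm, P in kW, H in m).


Ns = 69 * 86000^0.5 / 15.7^1.25 = 647.4761


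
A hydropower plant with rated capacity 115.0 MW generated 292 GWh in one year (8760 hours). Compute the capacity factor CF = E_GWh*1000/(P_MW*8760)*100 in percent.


CF = 292 * 1000 / (115.0 * 8760) * 100 = 28.9855 %


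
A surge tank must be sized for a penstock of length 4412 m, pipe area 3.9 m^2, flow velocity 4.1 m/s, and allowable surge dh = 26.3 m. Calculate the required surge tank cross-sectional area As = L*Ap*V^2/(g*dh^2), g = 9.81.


As = 4412 * 3.9 * 4.1^2 / (9.81 * 26.3^2) = 42.6273 m^2


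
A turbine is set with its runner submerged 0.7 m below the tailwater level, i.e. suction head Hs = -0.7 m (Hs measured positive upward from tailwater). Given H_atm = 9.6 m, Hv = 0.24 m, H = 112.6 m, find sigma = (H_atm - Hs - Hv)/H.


sigma = (9.6 - (-0.7) - 0.24) / 112.6 = 0.0893


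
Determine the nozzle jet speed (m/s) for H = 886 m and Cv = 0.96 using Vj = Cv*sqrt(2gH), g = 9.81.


Vj = 0.96 * sqrt(2*9.81*886) = 126.5720 m/s


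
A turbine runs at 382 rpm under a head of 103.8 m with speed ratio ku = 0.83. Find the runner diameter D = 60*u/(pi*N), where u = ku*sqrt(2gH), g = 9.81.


u = 0.83 * sqrt(2*9.81*103.8) = 37.4564 m/s
D = 60 * 37.4564 / (pi * 382) = 1.8727 m


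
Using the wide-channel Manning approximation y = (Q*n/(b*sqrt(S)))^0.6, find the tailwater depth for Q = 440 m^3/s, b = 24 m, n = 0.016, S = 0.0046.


y = (440 * 0.016 / (24 * 0.0046^0.5))^0.6 = 2.4076 m


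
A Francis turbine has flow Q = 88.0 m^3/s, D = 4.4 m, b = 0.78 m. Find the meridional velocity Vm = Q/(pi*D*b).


Vm = 88.0 / (pi * 4.4 * 0.78) = 8.1618 m/s


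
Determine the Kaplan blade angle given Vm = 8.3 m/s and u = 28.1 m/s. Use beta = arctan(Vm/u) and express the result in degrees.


beta = arctan(8.3 / 28.1) = 16.4558 degrees


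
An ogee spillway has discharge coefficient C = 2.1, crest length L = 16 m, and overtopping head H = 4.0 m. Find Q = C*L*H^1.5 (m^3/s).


Q = 2.1 * 16 * 4.0^1.5 = 268.8000 m^3/s


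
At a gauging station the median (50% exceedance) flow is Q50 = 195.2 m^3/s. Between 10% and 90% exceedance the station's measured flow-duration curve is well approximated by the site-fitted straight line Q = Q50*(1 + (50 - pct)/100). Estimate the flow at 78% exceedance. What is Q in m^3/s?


Q = 195.2 * (1 + (50 - 78)/100) = 140.5440 m^3/s


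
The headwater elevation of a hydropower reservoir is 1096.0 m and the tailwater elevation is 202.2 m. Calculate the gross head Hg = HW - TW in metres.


Hg = 1096.0 - 202.2 = 893.8000 m


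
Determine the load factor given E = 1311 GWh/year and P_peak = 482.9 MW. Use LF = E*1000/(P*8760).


LF = 1311 * 1000 / (482.9 * 8760) = 0.3099


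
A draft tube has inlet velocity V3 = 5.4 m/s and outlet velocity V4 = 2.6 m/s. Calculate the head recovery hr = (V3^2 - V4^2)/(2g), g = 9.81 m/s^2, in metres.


hr = (5.4^2 - 2.6^2) / (2*9.81) = 1.1417 m


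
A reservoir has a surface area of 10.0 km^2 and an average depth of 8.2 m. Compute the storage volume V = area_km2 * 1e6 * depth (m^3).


V = 10.0 * 1e6 * 8.2 = 8.2000e+07 m^3


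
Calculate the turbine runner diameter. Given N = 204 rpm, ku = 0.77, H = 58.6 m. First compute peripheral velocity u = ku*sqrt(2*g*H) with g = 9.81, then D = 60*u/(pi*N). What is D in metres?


u = 0.77 * sqrt(2*9.81*58.6) = 26.1089 m/s
D = 60 * 26.1089 / (pi * 204) = 2.4443 m


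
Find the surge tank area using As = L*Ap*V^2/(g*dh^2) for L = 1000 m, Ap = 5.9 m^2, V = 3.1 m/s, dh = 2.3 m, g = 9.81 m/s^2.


As = 1000 * 5.9 * 3.1^2 / (9.81 * 2.3^2) = 1092.5736 m^2


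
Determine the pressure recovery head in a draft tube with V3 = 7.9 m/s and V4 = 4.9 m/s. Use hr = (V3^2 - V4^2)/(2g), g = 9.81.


hr = (7.9^2 - 4.9^2) / (2*9.81) = 1.9572 m


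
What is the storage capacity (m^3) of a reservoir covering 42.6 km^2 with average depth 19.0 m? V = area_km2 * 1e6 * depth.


V = 42.6 * 1e6 * 19.0 = 8.0940e+08 m^3


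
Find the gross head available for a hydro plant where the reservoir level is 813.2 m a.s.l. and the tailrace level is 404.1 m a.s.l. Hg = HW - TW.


Hg = 813.2 - 404.1 = 409.1000 m


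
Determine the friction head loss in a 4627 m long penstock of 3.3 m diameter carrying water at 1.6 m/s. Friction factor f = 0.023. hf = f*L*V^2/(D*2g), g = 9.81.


hf = 0.023 * 4627 * 1.6^2 / (3.3 * 2 * 9.81) = 4.2078 m


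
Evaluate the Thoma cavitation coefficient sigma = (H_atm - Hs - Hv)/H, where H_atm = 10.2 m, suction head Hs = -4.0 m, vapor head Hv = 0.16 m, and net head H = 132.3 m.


sigma = (10.2 - (-4.0) - 0.16) / 132.3 = 0.1061


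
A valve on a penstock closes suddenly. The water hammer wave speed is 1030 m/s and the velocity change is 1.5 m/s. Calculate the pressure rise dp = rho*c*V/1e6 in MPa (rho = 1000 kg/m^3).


dp = 1000 * 1030 * 1.5 / 1e6 = 1.5450 MPa


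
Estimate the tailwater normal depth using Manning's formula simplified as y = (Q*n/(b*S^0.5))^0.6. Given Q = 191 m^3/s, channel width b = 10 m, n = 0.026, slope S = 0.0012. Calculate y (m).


y = (191 * 0.026 / (10 * 0.0012^0.5))^0.6 = 4.9414 m


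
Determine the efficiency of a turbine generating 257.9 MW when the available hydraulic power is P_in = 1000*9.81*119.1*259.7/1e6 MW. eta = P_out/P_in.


P_in = 1000 * 9.81 * 119.1 * 259.7 / 1e6 = 303.4259 MW
eta = 257.9 / 303.4259 = 0.8500


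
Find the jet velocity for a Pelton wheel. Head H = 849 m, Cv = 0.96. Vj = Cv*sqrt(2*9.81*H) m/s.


Vj = 0.96 * sqrt(2*9.81*849) = 123.9009 m/s


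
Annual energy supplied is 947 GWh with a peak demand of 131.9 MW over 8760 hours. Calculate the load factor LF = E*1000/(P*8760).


LF = 947 * 1000 / (131.9 * 8760) = 0.8196


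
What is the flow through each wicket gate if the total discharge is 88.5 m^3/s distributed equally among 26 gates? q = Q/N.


q = 88.5 / 26 = 3.4038 m^3/s


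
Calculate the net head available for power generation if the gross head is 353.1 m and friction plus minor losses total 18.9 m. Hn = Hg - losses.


Hn = 353.1 - 18.9 = 334.2000 m


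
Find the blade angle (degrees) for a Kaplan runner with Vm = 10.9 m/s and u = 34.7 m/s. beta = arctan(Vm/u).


beta = arctan(10.9 / 34.7) = 17.4386 degrees


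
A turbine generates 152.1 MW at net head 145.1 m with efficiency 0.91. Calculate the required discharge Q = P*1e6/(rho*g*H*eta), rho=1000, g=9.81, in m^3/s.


Q = 152.1 * 1e6 / (1000 * 9.81 * 145.1 * 0.91) = 117.4225 m^3/s


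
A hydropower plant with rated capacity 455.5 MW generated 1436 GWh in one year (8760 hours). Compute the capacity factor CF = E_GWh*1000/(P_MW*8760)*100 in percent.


CF = 1436 * 1000 / (455.5 * 8760) * 100 = 35.9884 %


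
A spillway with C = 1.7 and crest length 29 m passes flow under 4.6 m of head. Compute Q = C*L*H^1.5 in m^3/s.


Q = 1.7 * 29 * 4.6^1.5 = 486.3889 m^3/s


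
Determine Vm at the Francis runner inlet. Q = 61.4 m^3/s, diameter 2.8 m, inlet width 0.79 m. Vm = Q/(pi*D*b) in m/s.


Vm = 61.4 / (pi * 2.8 * 0.79) = 8.8355 m/s


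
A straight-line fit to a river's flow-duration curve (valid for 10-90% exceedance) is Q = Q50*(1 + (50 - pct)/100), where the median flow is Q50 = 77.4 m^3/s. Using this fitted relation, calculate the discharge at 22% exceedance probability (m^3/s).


Q = 77.4 * (1 + (50 - 22)/100) = 99.0720 m^3/s


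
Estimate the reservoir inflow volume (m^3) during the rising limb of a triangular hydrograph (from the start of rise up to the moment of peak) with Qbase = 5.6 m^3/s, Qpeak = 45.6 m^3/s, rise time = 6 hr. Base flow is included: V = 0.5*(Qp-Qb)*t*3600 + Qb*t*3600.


V = 0.5*(45.6 - 5.6)*6*3600 + 5.6*6*3600 = 552960.0000 m^3


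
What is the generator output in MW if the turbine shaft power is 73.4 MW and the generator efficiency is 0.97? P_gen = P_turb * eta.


P_gen = 73.4 * 0.97 = 71.1980 MW


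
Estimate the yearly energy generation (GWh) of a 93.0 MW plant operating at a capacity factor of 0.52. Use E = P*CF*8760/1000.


E = 93.0 * 0.52 * 8760 / 1000 = 423.6336 GWh


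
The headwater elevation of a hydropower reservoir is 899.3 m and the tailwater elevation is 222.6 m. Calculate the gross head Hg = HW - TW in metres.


Hg = 899.3 - 222.6 = 676.7000 m


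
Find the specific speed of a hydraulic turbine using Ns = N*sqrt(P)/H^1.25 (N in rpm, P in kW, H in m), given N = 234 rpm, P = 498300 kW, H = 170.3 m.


Ns = 234 * 498300^0.5 / 170.3^1.25 = 268.4992


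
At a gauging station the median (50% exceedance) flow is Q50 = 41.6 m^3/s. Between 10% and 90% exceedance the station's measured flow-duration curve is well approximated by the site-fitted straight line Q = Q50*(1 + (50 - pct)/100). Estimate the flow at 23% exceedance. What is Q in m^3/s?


Q = 41.6 * (1 + (50 - 23)/100) = 52.8320 m^3/s


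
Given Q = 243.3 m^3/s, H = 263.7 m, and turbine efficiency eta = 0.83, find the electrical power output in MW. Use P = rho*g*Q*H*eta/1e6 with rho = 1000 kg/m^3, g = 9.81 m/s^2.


P = 1000 * 9.81 * 243.3 * 263.7 * 0.83 / 1e6 = 522.3954 MW


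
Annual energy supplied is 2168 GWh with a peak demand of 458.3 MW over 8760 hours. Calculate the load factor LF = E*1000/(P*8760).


LF = 2168 * 1000 / (458.3 * 8760) = 0.5400


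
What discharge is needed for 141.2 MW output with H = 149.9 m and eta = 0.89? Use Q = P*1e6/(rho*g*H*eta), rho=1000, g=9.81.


Q = 141.2 * 1e6 / (1000 * 9.81 * 149.9 * 0.89) = 107.8882 m^3/s


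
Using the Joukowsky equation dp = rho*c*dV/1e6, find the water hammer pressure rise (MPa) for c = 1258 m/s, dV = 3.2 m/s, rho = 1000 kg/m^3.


dp = 1000 * 1258 * 3.2 / 1e6 = 4.0256 MPa
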